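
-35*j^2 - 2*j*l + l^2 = (-7*j + l)*(5*j + l)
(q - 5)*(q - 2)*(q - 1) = q^3 - 8*q^2 + 17*q - 10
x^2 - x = x*(x - 1)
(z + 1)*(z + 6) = z^2 + 7*z + 6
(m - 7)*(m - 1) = m^2 - 8*m + 7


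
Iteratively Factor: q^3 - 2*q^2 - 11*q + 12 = (q - 1)*(q^2 - q - 12) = (q - 4)*(q - 1)*(q + 3)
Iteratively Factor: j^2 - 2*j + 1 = (j - 1)*(j - 1)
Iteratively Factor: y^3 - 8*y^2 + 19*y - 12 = (y - 4)*(y^2 - 4*y + 3) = (y - 4)*(y - 3)*(y - 1)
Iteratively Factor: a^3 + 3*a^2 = (a)*(a^2 + 3*a) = a*(a + 3)*(a)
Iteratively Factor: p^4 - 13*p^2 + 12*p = (p - 1)*(p^3 + p^2 - 12*p) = (p - 3)*(p - 1)*(p^2 + 4*p) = p*(p - 3)*(p - 1)*(p + 4)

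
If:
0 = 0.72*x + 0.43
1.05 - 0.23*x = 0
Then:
No Solution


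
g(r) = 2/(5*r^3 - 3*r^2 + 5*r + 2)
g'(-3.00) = -0.01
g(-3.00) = -0.01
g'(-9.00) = 0.00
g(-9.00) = 0.00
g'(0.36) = -0.72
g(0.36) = 0.55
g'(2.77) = -0.02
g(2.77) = 0.02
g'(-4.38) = -0.00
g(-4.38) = -0.00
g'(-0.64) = -2.14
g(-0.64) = -0.53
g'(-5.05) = -0.00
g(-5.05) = -0.00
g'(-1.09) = -0.32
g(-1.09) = -0.15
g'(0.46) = -0.63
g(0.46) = 0.48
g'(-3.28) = -0.01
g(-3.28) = -0.01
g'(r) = 2*(-15*r^2 + 6*r - 5)/(5*r^3 - 3*r^2 + 5*r + 2)^2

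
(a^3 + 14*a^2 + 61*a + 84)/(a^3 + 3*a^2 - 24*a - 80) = (a^2 + 10*a + 21)/(a^2 - a - 20)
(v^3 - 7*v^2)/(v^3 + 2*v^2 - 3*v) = v*(v - 7)/(v^2 + 2*v - 3)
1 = 1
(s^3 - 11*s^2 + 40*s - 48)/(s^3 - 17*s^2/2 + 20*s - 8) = 2*(s - 3)/(2*s - 1)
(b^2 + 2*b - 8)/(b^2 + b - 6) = (b + 4)/(b + 3)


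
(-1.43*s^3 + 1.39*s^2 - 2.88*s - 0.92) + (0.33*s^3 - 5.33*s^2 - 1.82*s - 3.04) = -1.1*s^3 - 3.94*s^2 - 4.7*s - 3.96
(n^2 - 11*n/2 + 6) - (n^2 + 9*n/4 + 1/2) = 11/2 - 31*n/4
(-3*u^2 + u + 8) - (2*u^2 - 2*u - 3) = -5*u^2 + 3*u + 11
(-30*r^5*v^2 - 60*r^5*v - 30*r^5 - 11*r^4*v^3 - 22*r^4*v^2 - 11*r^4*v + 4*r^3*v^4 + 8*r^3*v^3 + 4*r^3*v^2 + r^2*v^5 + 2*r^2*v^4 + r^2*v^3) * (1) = -30*r^5*v^2 - 60*r^5*v - 30*r^5 - 11*r^4*v^3 - 22*r^4*v^2 - 11*r^4*v + 4*r^3*v^4 + 8*r^3*v^3 + 4*r^3*v^2 + r^2*v^5 + 2*r^2*v^4 + r^2*v^3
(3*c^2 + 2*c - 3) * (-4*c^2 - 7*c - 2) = -12*c^4 - 29*c^3 - 8*c^2 + 17*c + 6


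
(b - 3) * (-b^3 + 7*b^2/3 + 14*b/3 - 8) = -b^4 + 16*b^3/3 - 7*b^2/3 - 22*b + 24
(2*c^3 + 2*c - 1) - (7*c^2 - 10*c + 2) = 2*c^3 - 7*c^2 + 12*c - 3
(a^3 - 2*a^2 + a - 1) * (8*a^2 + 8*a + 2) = 8*a^5 - 8*a^4 - 6*a^3 - 4*a^2 - 6*a - 2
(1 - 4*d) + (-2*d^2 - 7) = -2*d^2 - 4*d - 6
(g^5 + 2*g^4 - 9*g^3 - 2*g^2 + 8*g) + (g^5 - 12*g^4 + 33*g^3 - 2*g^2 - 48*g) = 2*g^5 - 10*g^4 + 24*g^3 - 4*g^2 - 40*g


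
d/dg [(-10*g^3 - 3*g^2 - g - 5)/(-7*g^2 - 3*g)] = (70*g^4 + 60*g^3 + 2*g^2 - 70*g - 15)/(g^2*(49*g^2 + 42*g + 9))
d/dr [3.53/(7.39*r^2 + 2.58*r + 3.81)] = (-52.1734*r - 9.1074)/(7.39*r^2 + 2.58*r + 3.81)^2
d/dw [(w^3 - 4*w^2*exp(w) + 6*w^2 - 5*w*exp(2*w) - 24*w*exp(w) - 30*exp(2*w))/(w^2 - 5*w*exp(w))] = exp(w) + 1 + 6*exp(w)/w - 6*exp(w)/w^2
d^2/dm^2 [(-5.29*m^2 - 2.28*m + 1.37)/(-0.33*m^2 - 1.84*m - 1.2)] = (-5.92759199999999*m^3 - 13.464198*m^2 - 10.408464*m - 3.024784)/(0.035937*m^6 + 0.601128*m^5 + 3.743784*m^4 + 10.601344*m^3 + 13.61376*m^2 + 7.9488*m + 1.728)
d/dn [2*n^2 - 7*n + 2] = 4*n - 7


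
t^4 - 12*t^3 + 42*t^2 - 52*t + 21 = (t - 7)*(t - 3)*(t - 1)^2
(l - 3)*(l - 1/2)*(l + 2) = l^3 - 3*l^2/2 - 11*l/2 + 3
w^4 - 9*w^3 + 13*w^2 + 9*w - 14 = (w - 7)*(w - 2)*(w - 1)*(w + 1)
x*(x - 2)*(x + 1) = x^3 - x^2 - 2*x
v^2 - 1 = (v - 1)*(v + 1)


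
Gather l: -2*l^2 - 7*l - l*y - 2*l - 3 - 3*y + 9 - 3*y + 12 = -2*l^2 + l*(-y - 9) - 6*y + 18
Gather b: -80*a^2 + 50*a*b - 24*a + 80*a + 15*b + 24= -80*a^2 + 56*a + b*(50*a + 15) + 24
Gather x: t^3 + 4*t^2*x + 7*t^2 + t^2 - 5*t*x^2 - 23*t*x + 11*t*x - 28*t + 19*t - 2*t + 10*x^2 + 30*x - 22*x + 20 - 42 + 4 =t^3 + 8*t^2 - 11*t + x^2*(10 - 5*t) + x*(4*t^2 - 12*t + 8) - 18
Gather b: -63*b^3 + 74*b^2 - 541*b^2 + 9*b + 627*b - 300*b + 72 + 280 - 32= -63*b^3 - 467*b^2 + 336*b + 320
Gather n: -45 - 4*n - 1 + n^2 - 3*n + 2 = n^2 - 7*n - 44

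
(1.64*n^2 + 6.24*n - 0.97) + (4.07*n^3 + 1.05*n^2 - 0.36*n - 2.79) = 4.07*n^3 + 2.69*n^2 + 5.88*n - 3.76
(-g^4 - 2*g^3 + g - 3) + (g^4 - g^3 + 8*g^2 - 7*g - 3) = -3*g^3 + 8*g^2 - 6*g - 6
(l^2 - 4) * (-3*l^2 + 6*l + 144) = -3*l^4 + 6*l^3 + 156*l^2 - 24*l - 576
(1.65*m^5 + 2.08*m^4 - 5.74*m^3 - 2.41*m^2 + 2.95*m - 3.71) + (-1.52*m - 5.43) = 1.65*m^5 + 2.08*m^4 - 5.74*m^3 - 2.41*m^2 + 1.43*m - 9.14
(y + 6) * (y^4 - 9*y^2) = y^5 + 6*y^4 - 9*y^3 - 54*y^2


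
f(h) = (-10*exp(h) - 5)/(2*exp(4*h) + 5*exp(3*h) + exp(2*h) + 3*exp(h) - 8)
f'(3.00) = 0.00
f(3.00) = 0.00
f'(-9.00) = 0.00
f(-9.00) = 0.63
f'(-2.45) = 0.14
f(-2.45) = 0.76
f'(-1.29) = 0.61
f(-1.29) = 1.11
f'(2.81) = 0.00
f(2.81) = -0.00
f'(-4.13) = 0.02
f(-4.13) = 0.65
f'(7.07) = 0.00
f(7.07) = -0.00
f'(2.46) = 0.01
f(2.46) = -0.00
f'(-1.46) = 0.47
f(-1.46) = 1.02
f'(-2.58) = 0.12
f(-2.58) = 0.74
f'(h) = (-10*exp(h) - 5)*(-8*exp(4*h) - 15*exp(3*h) - 2*exp(2*h) - 3*exp(h))/(2*exp(4*h) + 5*exp(3*h) + exp(2*h) + 3*exp(h) - 8)^2 - 10*exp(h)/(2*exp(4*h) + 5*exp(3*h) + exp(2*h) + 3*exp(h) - 8)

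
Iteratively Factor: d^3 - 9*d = (d)*(d^2 - 9) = d*(d - 3)*(d + 3)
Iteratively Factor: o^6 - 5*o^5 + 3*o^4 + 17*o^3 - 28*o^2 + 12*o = (o + 2)*(o^5 - 7*o^4 + 17*o^3 - 17*o^2 + 6*o) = o*(o + 2)*(o^4 - 7*o^3 + 17*o^2 - 17*o + 6) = o*(o - 3)*(o + 2)*(o^3 - 4*o^2 + 5*o - 2) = o*(o - 3)*(o - 2)*(o + 2)*(o^2 - 2*o + 1) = o*(o - 3)*(o - 2)*(o - 1)*(o + 2)*(o - 1)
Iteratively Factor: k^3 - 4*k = (k)*(k^2 - 4) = k*(k + 2)*(k - 2)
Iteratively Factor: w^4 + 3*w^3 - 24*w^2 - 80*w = (w + 4)*(w^3 - w^2 - 20*w) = w*(w + 4)*(w^2 - w - 20) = w*(w - 5)*(w + 4)*(w + 4)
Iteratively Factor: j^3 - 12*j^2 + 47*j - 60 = (j - 3)*(j^2 - 9*j + 20) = (j - 5)*(j - 3)*(j - 4)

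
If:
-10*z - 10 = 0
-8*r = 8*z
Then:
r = 1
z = -1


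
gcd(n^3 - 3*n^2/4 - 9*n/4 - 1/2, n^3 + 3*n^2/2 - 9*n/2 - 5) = n^2 - n - 2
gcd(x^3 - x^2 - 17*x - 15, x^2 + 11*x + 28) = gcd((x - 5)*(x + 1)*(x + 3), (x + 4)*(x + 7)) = 1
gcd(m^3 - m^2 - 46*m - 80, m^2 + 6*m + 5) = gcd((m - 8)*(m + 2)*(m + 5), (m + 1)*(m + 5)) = m + 5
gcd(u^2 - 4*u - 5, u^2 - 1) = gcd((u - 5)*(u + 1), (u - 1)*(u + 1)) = u + 1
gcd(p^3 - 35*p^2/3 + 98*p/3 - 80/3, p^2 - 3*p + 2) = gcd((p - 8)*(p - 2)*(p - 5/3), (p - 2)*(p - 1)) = p - 2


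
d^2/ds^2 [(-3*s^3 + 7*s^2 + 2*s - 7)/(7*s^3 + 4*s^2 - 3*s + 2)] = 2*(427*s^6 + 105*s^5 - 1197*s^4 - 2099*s^3 - 177*s^2 + 462*s + 33)/(343*s^9 + 588*s^8 - 105*s^7 - 146*s^6 + 381*s^5 - 48*s^4 - 87*s^3 + 102*s^2 - 36*s + 8)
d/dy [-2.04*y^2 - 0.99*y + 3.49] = -4.08*y - 0.99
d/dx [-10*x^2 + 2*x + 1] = 2 - 20*x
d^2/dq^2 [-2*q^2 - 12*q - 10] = -4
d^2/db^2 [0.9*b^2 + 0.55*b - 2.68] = 1.80000000000000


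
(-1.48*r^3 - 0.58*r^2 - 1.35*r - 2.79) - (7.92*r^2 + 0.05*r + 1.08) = -1.48*r^3 - 8.5*r^2 - 1.4*r - 3.87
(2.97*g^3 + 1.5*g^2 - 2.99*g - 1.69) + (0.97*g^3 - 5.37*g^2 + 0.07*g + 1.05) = 3.94*g^3 - 3.87*g^2 - 2.92*g - 0.64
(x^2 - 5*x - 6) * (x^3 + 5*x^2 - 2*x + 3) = x^5 - 33*x^3 - 17*x^2 - 3*x - 18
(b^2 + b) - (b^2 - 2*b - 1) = 3*b + 1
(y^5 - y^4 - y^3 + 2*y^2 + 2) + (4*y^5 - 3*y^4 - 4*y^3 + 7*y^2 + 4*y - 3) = 5*y^5 - 4*y^4 - 5*y^3 + 9*y^2 + 4*y - 1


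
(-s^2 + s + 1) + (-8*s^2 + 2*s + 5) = -9*s^2 + 3*s + 6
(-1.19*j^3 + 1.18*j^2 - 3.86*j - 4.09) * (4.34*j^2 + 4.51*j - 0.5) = -5.1646*j^5 - 0.245699999999999*j^4 - 10.8356*j^3 - 35.7492*j^2 - 16.5159*j + 2.045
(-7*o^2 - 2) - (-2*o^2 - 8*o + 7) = -5*o^2 + 8*o - 9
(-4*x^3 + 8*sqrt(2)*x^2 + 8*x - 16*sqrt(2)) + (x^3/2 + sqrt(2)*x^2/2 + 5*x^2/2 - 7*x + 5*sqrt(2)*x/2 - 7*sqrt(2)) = -7*x^3/2 + 5*x^2/2 + 17*sqrt(2)*x^2/2 + x + 5*sqrt(2)*x/2 - 23*sqrt(2)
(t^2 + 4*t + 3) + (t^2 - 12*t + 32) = 2*t^2 - 8*t + 35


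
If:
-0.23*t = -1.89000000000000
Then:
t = 8.22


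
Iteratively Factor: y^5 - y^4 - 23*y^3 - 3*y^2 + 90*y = (y - 5)*(y^4 + 4*y^3 - 3*y^2 - 18*y) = (y - 5)*(y + 3)*(y^3 + y^2 - 6*y) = (y - 5)*(y - 2)*(y + 3)*(y^2 + 3*y) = y*(y - 5)*(y - 2)*(y + 3)*(y + 3)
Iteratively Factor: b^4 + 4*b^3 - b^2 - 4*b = (b + 1)*(b^3 + 3*b^2 - 4*b) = (b - 1)*(b + 1)*(b^2 + 4*b) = b*(b - 1)*(b + 1)*(b + 4)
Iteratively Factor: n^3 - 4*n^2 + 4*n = (n - 2)*(n^2 - 2*n) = n*(n - 2)*(n - 2)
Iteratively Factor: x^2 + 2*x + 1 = (x + 1)*(x + 1)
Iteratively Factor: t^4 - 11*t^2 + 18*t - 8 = (t + 4)*(t^3 - 4*t^2 + 5*t - 2) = (t - 1)*(t + 4)*(t^2 - 3*t + 2) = (t - 2)*(t - 1)*(t + 4)*(t - 1)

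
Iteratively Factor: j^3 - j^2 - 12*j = (j)*(j^2 - j - 12) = j*(j + 3)*(j - 4)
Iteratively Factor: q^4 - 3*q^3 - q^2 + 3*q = (q + 1)*(q^3 - 4*q^2 + 3*q) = (q - 1)*(q + 1)*(q^2 - 3*q) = (q - 3)*(q - 1)*(q + 1)*(q)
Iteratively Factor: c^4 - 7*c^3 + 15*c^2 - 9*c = (c - 3)*(c^3 - 4*c^2 + 3*c) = (c - 3)^2*(c^2 - c) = c*(c - 3)^2*(c - 1)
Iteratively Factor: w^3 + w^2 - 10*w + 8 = (w + 4)*(w^2 - 3*w + 2) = (w - 1)*(w + 4)*(w - 2)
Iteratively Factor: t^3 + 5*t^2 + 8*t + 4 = (t + 2)*(t^2 + 3*t + 2) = (t + 1)*(t + 2)*(t + 2)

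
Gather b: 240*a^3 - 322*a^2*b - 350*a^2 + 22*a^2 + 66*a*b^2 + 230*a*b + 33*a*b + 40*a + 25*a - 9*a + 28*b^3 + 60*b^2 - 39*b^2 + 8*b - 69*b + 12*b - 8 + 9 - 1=240*a^3 - 328*a^2 + 56*a + 28*b^3 + b^2*(66*a + 21) + b*(-322*a^2 + 263*a - 49)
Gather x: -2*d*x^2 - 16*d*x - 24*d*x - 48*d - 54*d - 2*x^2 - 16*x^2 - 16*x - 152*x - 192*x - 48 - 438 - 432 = -102*d + x^2*(-2*d - 18) + x*(-40*d - 360) - 918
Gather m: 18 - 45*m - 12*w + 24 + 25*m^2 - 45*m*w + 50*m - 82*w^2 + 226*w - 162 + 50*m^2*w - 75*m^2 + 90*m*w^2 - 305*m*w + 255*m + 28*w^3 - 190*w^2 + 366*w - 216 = m^2*(50*w - 50) + m*(90*w^2 - 350*w + 260) + 28*w^3 - 272*w^2 + 580*w - 336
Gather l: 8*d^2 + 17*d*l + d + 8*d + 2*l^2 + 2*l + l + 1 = 8*d^2 + 9*d + 2*l^2 + l*(17*d + 3) + 1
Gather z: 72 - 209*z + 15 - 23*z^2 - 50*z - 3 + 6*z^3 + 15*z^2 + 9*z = 6*z^3 - 8*z^2 - 250*z + 84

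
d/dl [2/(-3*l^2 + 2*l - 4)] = 4*(3*l - 1)/(3*l^2 - 2*l + 4)^2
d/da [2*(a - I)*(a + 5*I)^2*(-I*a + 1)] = -8*I*a^3 + 60*a^2 + 96*I*a + 20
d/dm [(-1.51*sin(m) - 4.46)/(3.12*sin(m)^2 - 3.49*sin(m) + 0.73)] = (4.7112*sin(m)^2 + 27.8304*sin(m) - 16.6677)*cos(m)/(9.7344*sin(m)^4 - 21.7776*sin(m)^3 + 16.7353*sin(m)^2 - 5.0954*sin(m) + 0.5329)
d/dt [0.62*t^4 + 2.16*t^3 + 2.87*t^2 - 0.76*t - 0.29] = 2.48*t^3 + 6.48*t^2 + 5.74*t - 0.76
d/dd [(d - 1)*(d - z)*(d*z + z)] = z*(3*d^2 - 2*d*z - 1)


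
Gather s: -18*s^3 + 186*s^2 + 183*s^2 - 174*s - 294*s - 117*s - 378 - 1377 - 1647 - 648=-18*s^3 + 369*s^2 - 585*s - 4050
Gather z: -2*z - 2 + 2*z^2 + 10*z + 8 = 2*z^2 + 8*z + 6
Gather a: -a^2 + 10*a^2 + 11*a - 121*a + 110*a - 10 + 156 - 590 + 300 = 9*a^2 - 144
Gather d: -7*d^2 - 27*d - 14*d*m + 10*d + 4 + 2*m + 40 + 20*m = -7*d^2 + d*(-14*m - 17) + 22*m + 44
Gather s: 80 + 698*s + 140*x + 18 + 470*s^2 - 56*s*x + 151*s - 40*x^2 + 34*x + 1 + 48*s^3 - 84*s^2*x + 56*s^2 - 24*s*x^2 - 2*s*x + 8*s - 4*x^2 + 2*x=48*s^3 + s^2*(526 - 84*x) + s*(-24*x^2 - 58*x + 857) - 44*x^2 + 176*x + 99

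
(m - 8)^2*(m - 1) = m^3 - 17*m^2 + 80*m - 64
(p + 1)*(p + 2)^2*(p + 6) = p^4 + 11*p^3 + 38*p^2 + 52*p + 24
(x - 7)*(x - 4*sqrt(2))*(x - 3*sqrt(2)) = x^3 - 7*sqrt(2)*x^2 - 7*x^2 + 24*x + 49*sqrt(2)*x - 168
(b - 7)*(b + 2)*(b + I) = b^3 - 5*b^2 + I*b^2 - 14*b - 5*I*b - 14*I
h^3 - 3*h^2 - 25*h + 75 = (h - 5)*(h - 3)*(h + 5)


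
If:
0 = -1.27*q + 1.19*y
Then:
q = 0.937007874015748*y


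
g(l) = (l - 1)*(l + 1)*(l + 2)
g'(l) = (l - 1)*(l + 1) + (l - 1)*(l + 2) + (l + 1)*(l + 2) = 3*l^2 + 4*l - 1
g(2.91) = 36.67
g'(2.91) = 36.04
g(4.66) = 137.97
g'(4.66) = 82.79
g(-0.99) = -0.02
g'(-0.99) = -2.02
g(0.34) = -2.07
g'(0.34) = 0.71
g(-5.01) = -72.54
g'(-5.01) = 54.26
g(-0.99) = -0.02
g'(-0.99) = -2.02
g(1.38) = 3.06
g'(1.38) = 10.23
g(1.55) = 4.98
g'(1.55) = 12.41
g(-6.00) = -140.00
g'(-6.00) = 83.00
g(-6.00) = -140.00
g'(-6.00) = 83.00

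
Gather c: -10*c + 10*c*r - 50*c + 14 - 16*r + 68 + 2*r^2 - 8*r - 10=c*(10*r - 60) + 2*r^2 - 24*r + 72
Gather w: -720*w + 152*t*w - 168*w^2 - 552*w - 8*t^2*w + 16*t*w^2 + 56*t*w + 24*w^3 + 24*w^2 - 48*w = 24*w^3 + w^2*(16*t - 144) + w*(-8*t^2 + 208*t - 1320)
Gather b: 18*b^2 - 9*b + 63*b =18*b^2 + 54*b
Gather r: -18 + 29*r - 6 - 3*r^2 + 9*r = -3*r^2 + 38*r - 24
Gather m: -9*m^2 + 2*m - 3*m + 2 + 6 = -9*m^2 - m + 8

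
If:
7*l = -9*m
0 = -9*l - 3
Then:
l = -1/3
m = 7/27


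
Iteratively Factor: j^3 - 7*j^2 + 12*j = (j - 4)*(j^2 - 3*j) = (j - 4)*(j - 3)*(j)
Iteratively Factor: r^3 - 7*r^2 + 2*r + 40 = (r - 4)*(r^2 - 3*r - 10) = (r - 4)*(r + 2)*(r - 5)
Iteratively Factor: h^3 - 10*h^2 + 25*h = (h)*(h^2 - 10*h + 25) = h*(h - 5)*(h - 5)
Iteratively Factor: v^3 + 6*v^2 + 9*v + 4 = (v + 4)*(v^2 + 2*v + 1) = (v + 1)*(v + 4)*(v + 1)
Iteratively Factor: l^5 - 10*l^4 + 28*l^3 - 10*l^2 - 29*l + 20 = (l - 1)*(l^4 - 9*l^3 + 19*l^2 + 9*l - 20) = (l - 1)*(l + 1)*(l^3 - 10*l^2 + 29*l - 20) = (l - 4)*(l - 1)*(l + 1)*(l^2 - 6*l + 5) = (l - 4)*(l - 1)^2*(l + 1)*(l - 5)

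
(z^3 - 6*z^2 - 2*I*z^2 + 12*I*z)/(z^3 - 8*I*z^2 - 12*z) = (z - 6)/(z - 6*I)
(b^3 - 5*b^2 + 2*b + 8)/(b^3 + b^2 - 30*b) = (b^3 - 5*b^2 + 2*b + 8)/(b*(b^2 + b - 30))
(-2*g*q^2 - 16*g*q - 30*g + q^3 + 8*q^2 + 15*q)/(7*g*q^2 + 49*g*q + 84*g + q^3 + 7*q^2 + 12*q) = (-2*g*q - 10*g + q^2 + 5*q)/(7*g*q + 28*g + q^2 + 4*q)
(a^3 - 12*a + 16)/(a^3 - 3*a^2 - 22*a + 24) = (a^2 - 4*a + 4)/(a^2 - 7*a + 6)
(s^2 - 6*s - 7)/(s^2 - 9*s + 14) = (s + 1)/(s - 2)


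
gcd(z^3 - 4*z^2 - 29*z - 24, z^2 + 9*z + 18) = z + 3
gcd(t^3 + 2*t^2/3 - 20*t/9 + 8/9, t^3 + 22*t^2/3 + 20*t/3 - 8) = t^2 + 4*t/3 - 4/3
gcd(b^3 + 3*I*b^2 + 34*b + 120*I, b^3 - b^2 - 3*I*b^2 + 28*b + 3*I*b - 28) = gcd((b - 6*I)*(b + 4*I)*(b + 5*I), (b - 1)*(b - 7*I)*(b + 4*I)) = b + 4*I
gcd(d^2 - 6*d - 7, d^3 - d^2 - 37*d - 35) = d^2 - 6*d - 7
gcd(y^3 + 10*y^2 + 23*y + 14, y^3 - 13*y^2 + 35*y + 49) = y + 1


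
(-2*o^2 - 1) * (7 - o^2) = 2*o^4 - 13*o^2 - 7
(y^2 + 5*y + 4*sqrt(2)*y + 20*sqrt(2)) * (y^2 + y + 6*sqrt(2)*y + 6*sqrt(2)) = y^4 + 6*y^3 + 10*sqrt(2)*y^3 + 53*y^2 + 60*sqrt(2)*y^2 + 50*sqrt(2)*y + 288*y + 240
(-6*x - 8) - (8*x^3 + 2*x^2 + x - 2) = -8*x^3 - 2*x^2 - 7*x - 6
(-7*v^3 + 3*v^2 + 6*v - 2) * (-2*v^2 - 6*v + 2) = 14*v^5 + 36*v^4 - 44*v^3 - 26*v^2 + 24*v - 4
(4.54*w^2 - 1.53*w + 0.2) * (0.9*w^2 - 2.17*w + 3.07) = 4.086*w^4 - 11.2288*w^3 + 17.4379*w^2 - 5.1311*w + 0.614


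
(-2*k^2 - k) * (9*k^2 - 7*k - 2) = -18*k^4 + 5*k^3 + 11*k^2 + 2*k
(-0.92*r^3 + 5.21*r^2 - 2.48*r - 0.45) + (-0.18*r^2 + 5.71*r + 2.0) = -0.92*r^3 + 5.03*r^2 + 3.23*r + 1.55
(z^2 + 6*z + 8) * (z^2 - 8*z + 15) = z^4 - 2*z^3 - 25*z^2 + 26*z + 120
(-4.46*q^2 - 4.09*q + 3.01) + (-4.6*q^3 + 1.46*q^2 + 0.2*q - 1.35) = -4.6*q^3 - 3.0*q^2 - 3.89*q + 1.66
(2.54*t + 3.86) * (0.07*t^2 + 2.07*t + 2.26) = 0.1778*t^3 + 5.528*t^2 + 13.7306*t + 8.7236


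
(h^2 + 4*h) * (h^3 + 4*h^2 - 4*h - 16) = h^5 + 8*h^4 + 12*h^3 - 32*h^2 - 64*h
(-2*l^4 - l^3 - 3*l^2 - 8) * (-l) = 2*l^5 + l^4 + 3*l^3 + 8*l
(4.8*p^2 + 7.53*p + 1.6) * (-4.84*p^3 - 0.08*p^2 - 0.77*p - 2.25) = -23.232*p^5 - 36.8292*p^4 - 12.0424*p^3 - 16.7261*p^2 - 18.1745*p - 3.6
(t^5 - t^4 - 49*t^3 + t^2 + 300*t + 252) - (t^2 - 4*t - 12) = t^5 - t^4 - 49*t^3 + 304*t + 264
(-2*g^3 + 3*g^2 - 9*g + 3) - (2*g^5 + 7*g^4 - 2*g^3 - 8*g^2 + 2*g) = -2*g^5 - 7*g^4 + 11*g^2 - 11*g + 3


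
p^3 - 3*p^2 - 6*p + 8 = (p - 4)*(p - 1)*(p + 2)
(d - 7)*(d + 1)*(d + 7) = d^3 + d^2 - 49*d - 49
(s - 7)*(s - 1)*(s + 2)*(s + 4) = s^4 - 2*s^3 - 33*s^2 - 22*s + 56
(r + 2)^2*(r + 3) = r^3 + 7*r^2 + 16*r + 12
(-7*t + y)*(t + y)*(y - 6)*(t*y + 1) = -7*t^3*y^2 + 42*t^3*y - 6*t^2*y^3 + 36*t^2*y^2 - 7*t^2*y + 42*t^2 + t*y^4 - 6*t*y^3 - 6*t*y^2 + 36*t*y + y^3 - 6*y^2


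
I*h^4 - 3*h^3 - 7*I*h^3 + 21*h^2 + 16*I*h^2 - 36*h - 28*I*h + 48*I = (h - 4)*(h - 3)*(h + 4*I)*(I*h + 1)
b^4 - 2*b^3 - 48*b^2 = b^2*(b - 8)*(b + 6)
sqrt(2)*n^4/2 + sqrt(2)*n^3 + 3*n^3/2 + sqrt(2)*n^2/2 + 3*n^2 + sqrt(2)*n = n*(n + 2)*(n + sqrt(2))*(sqrt(2)*n/2 + 1/2)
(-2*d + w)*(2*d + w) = -4*d^2 + w^2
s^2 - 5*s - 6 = (s - 6)*(s + 1)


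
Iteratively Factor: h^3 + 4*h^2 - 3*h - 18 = (h + 3)*(h^2 + h - 6) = (h - 2)*(h + 3)*(h + 3)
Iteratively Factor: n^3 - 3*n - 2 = (n + 1)*(n^2 - n - 2) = (n - 2)*(n + 1)*(n + 1)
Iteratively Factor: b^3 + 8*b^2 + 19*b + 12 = (b + 3)*(b^2 + 5*b + 4) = (b + 3)*(b + 4)*(b + 1)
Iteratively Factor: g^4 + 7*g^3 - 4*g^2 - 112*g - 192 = (g + 3)*(g^3 + 4*g^2 - 16*g - 64) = (g - 4)*(g + 3)*(g^2 + 8*g + 16) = (g - 4)*(g + 3)*(g + 4)*(g + 4)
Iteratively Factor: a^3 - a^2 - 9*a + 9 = (a - 3)*(a^2 + 2*a - 3) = (a - 3)*(a + 3)*(a - 1)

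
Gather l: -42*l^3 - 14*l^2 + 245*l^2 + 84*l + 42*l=-42*l^3 + 231*l^2 + 126*l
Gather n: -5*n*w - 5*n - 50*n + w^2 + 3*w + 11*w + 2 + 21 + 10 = n*(-5*w - 55) + w^2 + 14*w + 33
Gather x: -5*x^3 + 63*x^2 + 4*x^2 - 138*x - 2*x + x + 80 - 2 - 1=-5*x^3 + 67*x^2 - 139*x + 77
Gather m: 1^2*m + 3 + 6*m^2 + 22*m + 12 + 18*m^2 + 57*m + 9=24*m^2 + 80*m + 24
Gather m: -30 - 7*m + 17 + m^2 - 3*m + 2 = m^2 - 10*m - 11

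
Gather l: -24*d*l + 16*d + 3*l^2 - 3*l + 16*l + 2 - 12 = 16*d + 3*l^2 + l*(13 - 24*d) - 10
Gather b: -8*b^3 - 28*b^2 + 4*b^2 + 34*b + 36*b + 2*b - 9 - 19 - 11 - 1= -8*b^3 - 24*b^2 + 72*b - 40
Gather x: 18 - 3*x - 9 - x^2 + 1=-x^2 - 3*x + 10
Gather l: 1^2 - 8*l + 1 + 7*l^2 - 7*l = 7*l^2 - 15*l + 2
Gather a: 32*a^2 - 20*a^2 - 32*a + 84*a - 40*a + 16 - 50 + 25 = 12*a^2 + 12*a - 9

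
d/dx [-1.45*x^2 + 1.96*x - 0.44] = 1.96 - 2.9*x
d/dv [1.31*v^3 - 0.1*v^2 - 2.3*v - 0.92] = 3.93*v^2 - 0.2*v - 2.3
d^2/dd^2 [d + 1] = 0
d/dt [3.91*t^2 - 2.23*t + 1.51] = 7.82*t - 2.23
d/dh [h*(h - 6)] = 2*h - 6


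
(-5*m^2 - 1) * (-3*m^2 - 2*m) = 15*m^4 + 10*m^3 + 3*m^2 + 2*m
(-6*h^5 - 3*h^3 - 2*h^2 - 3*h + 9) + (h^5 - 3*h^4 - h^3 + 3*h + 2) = -5*h^5 - 3*h^4 - 4*h^3 - 2*h^2 + 11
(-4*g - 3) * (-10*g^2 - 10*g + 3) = 40*g^3 + 70*g^2 + 18*g - 9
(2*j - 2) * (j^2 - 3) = 2*j^3 - 2*j^2 - 6*j + 6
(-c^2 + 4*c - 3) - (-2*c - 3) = -c^2 + 6*c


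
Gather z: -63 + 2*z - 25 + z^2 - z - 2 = z^2 + z - 90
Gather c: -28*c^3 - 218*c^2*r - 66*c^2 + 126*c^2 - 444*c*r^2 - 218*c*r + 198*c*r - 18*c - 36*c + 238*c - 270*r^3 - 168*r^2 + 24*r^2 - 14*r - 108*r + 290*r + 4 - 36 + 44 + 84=-28*c^3 + c^2*(60 - 218*r) + c*(-444*r^2 - 20*r + 184) - 270*r^3 - 144*r^2 + 168*r + 96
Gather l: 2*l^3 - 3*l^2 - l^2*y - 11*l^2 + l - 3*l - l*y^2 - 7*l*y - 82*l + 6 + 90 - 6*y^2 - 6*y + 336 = 2*l^3 + l^2*(-y - 14) + l*(-y^2 - 7*y - 84) - 6*y^2 - 6*y + 432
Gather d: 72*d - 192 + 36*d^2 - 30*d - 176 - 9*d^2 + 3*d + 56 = 27*d^2 + 45*d - 312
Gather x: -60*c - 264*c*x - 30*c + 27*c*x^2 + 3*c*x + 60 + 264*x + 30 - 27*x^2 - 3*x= -90*c + x^2*(27*c - 27) + x*(261 - 261*c) + 90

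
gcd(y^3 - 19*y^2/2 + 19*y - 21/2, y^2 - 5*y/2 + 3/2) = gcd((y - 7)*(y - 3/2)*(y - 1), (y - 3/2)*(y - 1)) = y^2 - 5*y/2 + 3/2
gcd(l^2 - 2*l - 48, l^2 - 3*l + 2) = 1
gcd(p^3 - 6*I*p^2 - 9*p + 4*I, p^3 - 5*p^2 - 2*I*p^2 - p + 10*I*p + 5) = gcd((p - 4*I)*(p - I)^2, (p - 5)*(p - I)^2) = p^2 - 2*I*p - 1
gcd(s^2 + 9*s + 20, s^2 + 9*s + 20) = s^2 + 9*s + 20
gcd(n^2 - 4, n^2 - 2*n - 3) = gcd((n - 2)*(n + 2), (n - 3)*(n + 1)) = 1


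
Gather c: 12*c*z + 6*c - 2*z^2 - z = c*(12*z + 6) - 2*z^2 - z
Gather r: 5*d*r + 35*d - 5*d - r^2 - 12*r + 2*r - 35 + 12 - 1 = 30*d - r^2 + r*(5*d - 10) - 24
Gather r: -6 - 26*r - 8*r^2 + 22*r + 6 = -8*r^2 - 4*r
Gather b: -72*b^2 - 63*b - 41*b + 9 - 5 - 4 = -72*b^2 - 104*b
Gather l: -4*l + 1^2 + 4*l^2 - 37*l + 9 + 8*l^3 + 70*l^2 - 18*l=8*l^3 + 74*l^2 - 59*l + 10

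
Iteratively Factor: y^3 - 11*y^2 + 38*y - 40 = (y - 2)*(y^2 - 9*y + 20) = (y - 5)*(y - 2)*(y - 4)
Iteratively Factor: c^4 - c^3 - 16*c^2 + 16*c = (c + 4)*(c^3 - 5*c^2 + 4*c) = (c - 4)*(c + 4)*(c^2 - c) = (c - 4)*(c - 1)*(c + 4)*(c)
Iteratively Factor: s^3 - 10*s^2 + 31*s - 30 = (s - 5)*(s^2 - 5*s + 6) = (s - 5)*(s - 3)*(s - 2)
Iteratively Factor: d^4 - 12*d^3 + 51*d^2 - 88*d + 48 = (d - 4)*(d^3 - 8*d^2 + 19*d - 12) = (d - 4)^2*(d^2 - 4*d + 3) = (d - 4)^2*(d - 1)*(d - 3)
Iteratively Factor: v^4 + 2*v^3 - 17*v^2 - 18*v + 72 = (v - 2)*(v^3 + 4*v^2 - 9*v - 36) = (v - 3)*(v - 2)*(v^2 + 7*v + 12) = (v - 3)*(v - 2)*(v + 3)*(v + 4)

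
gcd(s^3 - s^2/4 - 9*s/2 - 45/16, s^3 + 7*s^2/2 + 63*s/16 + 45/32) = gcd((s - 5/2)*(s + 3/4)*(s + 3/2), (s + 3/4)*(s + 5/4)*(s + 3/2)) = s^2 + 9*s/4 + 9/8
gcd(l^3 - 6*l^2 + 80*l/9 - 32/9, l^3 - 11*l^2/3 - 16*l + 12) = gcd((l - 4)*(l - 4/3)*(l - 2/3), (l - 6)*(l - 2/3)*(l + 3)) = l - 2/3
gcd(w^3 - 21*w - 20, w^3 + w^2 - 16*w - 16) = w^2 + 5*w + 4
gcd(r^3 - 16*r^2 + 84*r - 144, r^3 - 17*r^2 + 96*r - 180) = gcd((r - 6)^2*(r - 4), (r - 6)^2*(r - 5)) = r^2 - 12*r + 36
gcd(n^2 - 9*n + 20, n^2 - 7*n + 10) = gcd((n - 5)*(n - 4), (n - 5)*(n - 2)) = n - 5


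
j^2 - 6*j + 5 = (j - 5)*(j - 1)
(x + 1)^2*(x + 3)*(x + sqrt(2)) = x^4 + sqrt(2)*x^3 + 5*x^3 + 7*x^2 + 5*sqrt(2)*x^2 + 3*x + 7*sqrt(2)*x + 3*sqrt(2)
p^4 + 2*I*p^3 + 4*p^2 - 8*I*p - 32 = (p - 2)*(p + 2)*(p - 2*I)*(p + 4*I)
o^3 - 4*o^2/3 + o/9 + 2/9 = (o - 1)*(o - 2/3)*(o + 1/3)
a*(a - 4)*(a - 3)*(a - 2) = a^4 - 9*a^3 + 26*a^2 - 24*a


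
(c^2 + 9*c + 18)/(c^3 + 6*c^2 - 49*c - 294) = (c + 3)/(c^2 - 49)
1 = 1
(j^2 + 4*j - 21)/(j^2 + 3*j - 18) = (j + 7)/(j + 6)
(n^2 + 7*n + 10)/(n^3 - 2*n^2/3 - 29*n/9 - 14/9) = 9*(n^2 + 7*n + 10)/(9*n^3 - 6*n^2 - 29*n - 14)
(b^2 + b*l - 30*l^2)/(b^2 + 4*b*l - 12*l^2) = (b - 5*l)/(b - 2*l)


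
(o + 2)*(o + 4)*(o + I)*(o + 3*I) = o^4 + 6*o^3 + 4*I*o^3 + 5*o^2 + 24*I*o^2 - 18*o + 32*I*o - 24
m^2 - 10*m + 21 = (m - 7)*(m - 3)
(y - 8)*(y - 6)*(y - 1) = y^3 - 15*y^2 + 62*y - 48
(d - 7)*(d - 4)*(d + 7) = d^3 - 4*d^2 - 49*d + 196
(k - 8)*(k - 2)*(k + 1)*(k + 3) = k^4 - 6*k^3 - 21*k^2 + 34*k + 48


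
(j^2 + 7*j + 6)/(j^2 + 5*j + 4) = (j + 6)/(j + 4)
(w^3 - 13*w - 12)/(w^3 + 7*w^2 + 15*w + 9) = (w - 4)/(w + 3)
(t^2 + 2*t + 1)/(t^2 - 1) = (t + 1)/(t - 1)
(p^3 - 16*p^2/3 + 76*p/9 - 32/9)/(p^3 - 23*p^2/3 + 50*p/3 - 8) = (3*p^2 - 14*p + 16)/(3*(p^2 - 7*p + 12))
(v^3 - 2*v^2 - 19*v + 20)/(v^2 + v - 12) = (v^2 - 6*v + 5)/(v - 3)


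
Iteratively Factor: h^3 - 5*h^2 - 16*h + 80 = (h - 5)*(h^2 - 16) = (h - 5)*(h - 4)*(h + 4)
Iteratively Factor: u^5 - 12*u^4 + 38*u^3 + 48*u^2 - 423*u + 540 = (u + 3)*(u^4 - 15*u^3 + 83*u^2 - 201*u + 180) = (u - 4)*(u + 3)*(u^3 - 11*u^2 + 39*u - 45) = (u - 4)*(u - 3)*(u + 3)*(u^2 - 8*u + 15) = (u - 5)*(u - 4)*(u - 3)*(u + 3)*(u - 3)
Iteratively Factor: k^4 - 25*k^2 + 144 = (k + 4)*(k^3 - 4*k^2 - 9*k + 36) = (k + 3)*(k + 4)*(k^2 - 7*k + 12) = (k - 4)*(k + 3)*(k + 4)*(k - 3)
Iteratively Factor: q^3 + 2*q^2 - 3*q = (q - 1)*(q^2 + 3*q) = (q - 1)*(q + 3)*(q)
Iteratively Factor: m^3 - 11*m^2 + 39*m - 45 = (m - 3)*(m^2 - 8*m + 15) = (m - 5)*(m - 3)*(m - 3)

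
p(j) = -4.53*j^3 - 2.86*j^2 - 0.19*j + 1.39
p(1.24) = -11.88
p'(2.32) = -86.61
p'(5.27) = -407.77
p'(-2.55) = -73.97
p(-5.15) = 545.27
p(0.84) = -3.47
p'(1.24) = -28.18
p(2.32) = -71.01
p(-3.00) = 98.53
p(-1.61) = 13.19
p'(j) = -13.59*j^2 - 5.72*j - 0.19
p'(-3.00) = -105.34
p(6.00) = -1081.19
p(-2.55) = 58.39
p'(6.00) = -523.75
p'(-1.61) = -26.21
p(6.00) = -1081.19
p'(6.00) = -523.75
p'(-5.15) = -331.17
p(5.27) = -742.07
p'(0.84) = -14.58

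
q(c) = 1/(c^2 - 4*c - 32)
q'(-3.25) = 0.15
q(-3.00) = -0.09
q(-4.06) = 1.38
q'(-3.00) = 0.08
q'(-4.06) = 23.15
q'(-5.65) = 0.03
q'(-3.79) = 1.89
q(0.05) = -0.03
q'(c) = (4 - 2*c)/(c^2 - 4*c - 32)^2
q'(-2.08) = 0.02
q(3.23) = -0.03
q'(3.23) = -0.00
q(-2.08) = -0.05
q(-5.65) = 0.04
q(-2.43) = -0.06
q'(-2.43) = 0.03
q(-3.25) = -0.12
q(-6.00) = 0.04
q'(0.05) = 0.00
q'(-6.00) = 0.02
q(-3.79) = -0.40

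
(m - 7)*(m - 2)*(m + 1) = m^3 - 8*m^2 + 5*m + 14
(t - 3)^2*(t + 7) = t^3 + t^2 - 33*t + 63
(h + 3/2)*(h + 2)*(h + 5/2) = h^3 + 6*h^2 + 47*h/4 + 15/2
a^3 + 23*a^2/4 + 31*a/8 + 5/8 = (a + 1/4)*(a + 1/2)*(a + 5)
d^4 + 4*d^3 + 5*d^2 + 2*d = d*(d + 1)^2*(d + 2)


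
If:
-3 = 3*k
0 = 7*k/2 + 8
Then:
No Solution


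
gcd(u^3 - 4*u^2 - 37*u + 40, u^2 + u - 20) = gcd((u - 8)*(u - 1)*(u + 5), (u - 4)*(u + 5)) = u + 5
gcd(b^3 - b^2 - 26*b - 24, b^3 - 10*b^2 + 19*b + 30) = b^2 - 5*b - 6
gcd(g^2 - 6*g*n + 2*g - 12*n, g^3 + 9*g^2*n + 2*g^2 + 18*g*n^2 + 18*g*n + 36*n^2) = g + 2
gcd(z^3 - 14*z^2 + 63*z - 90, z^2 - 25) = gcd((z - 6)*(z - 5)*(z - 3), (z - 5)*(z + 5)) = z - 5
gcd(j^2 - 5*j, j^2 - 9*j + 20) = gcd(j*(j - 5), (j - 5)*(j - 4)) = j - 5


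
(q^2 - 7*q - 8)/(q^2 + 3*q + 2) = (q - 8)/(q + 2)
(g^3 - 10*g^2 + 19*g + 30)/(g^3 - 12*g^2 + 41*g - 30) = (g + 1)/(g - 1)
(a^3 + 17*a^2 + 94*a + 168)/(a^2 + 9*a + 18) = (a^2 + 11*a + 28)/(a + 3)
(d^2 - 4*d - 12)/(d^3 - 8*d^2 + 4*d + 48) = 1/(d - 4)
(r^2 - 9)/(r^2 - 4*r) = (r^2 - 9)/(r*(r - 4))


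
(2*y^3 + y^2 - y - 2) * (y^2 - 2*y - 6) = 2*y^5 - 3*y^4 - 15*y^3 - 6*y^2 + 10*y + 12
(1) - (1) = 0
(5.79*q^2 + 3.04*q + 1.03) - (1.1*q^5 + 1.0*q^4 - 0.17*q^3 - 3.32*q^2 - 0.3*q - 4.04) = -1.1*q^5 - 1.0*q^4 + 0.17*q^3 + 9.11*q^2 + 3.34*q + 5.07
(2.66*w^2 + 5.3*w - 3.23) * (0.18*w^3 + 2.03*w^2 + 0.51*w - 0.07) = 0.4788*w^5 + 6.3538*w^4 + 11.5342*w^3 - 4.0401*w^2 - 2.0183*w + 0.2261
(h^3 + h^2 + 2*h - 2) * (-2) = -2*h^3 - 2*h^2 - 4*h + 4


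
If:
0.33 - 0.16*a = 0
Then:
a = 2.06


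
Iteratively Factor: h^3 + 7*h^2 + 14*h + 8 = (h + 4)*(h^2 + 3*h + 2) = (h + 1)*(h + 4)*(h + 2)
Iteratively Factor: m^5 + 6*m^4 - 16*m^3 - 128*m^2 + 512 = (m + 4)*(m^4 + 2*m^3 - 24*m^2 - 32*m + 128) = (m + 4)^2*(m^3 - 2*m^2 - 16*m + 32) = (m - 4)*(m + 4)^2*(m^2 + 2*m - 8) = (m - 4)*(m - 2)*(m + 4)^2*(m + 4)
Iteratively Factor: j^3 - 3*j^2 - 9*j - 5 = (j + 1)*(j^2 - 4*j - 5) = (j + 1)^2*(j - 5)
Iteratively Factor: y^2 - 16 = (y + 4)*(y - 4)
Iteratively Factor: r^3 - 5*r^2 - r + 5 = (r + 1)*(r^2 - 6*r + 5) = (r - 5)*(r + 1)*(r - 1)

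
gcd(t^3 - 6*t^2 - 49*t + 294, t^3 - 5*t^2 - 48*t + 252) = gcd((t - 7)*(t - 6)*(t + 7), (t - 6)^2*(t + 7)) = t^2 + t - 42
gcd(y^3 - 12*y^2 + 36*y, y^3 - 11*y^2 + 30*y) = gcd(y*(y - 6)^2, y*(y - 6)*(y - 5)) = y^2 - 6*y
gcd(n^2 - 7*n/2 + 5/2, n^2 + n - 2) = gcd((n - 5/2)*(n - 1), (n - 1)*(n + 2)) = n - 1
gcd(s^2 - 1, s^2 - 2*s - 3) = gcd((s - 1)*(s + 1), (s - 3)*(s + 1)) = s + 1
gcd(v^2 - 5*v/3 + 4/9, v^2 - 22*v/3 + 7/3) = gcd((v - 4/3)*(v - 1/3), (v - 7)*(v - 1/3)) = v - 1/3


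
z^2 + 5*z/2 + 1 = (z + 1/2)*(z + 2)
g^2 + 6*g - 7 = (g - 1)*(g + 7)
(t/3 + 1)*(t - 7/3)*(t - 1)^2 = t^4/3 - 4*t^3/9 - 22*t^2/9 + 44*t/9 - 7/3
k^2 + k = k*(k + 1)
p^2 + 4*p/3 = p*(p + 4/3)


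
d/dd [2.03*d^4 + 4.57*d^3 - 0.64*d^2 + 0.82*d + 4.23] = 8.12*d^3 + 13.71*d^2 - 1.28*d + 0.82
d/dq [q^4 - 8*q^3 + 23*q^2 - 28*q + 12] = 4*q^3 - 24*q^2 + 46*q - 28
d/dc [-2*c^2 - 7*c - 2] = -4*c - 7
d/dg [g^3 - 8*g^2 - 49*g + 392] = 3*g^2 - 16*g - 49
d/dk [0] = 0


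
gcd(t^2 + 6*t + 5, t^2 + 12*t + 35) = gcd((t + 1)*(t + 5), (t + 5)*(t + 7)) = t + 5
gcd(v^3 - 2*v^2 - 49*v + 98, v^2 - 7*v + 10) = v - 2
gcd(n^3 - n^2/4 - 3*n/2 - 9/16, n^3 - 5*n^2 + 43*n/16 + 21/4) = n + 3/4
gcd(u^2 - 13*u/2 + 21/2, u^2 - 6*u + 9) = u - 3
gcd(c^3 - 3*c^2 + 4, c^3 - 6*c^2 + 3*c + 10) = c^2 - c - 2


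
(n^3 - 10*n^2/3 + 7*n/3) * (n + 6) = n^4 + 8*n^3/3 - 53*n^2/3 + 14*n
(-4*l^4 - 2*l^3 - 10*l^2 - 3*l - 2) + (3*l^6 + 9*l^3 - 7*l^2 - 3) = 3*l^6 - 4*l^4 + 7*l^3 - 17*l^2 - 3*l - 5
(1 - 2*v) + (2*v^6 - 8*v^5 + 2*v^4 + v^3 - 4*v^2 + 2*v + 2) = 2*v^6 - 8*v^5 + 2*v^4 + v^3 - 4*v^2 + 3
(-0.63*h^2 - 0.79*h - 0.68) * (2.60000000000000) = -1.638*h^2 - 2.054*h - 1.768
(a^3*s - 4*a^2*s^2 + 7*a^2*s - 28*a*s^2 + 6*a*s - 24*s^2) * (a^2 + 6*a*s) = a^5*s + 2*a^4*s^2 + 7*a^4*s - 24*a^3*s^3 + 14*a^3*s^2 + 6*a^3*s - 168*a^2*s^3 + 12*a^2*s^2 - 144*a*s^3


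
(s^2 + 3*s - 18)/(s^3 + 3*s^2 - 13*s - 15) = (s + 6)/(s^2 + 6*s + 5)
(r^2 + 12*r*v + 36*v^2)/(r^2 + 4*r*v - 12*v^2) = (r + 6*v)/(r - 2*v)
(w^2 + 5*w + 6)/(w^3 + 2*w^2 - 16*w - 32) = (w + 3)/(w^2 - 16)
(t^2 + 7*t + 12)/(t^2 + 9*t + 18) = (t + 4)/(t + 6)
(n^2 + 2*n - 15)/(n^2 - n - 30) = (n - 3)/(n - 6)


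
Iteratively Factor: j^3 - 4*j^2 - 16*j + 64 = (j - 4)*(j^2 - 16) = (j - 4)^2*(j + 4)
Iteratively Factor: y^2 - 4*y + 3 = (y - 3)*(y - 1)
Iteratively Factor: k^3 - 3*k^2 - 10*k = (k - 5)*(k^2 + 2*k) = k*(k - 5)*(k + 2)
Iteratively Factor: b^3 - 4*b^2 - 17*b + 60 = (b + 4)*(b^2 - 8*b + 15) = (b - 5)*(b + 4)*(b - 3)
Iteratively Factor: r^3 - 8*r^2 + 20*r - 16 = (r - 2)*(r^2 - 6*r + 8) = (r - 4)*(r - 2)*(r - 2)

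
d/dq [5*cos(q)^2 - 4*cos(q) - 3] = 2*(2 - 5*cos(q))*sin(q)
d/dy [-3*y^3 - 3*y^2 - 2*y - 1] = -9*y^2 - 6*y - 2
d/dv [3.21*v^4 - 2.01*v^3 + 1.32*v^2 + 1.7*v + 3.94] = 12.84*v^3 - 6.03*v^2 + 2.64*v + 1.7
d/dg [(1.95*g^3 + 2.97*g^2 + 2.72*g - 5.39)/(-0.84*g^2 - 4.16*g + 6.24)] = (-1.638*g^4 - 16.224*g^3 + 26.4336*g^2 + 28.0104*g - 5.4496)/(0.7056*g^4 + 6.9888*g^3 + 6.8224*g^2 - 51.9168*g + 38.9376)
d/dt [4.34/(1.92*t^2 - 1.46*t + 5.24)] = (6.3364 - 16.6656*t)/(1.92*t^2 - 1.46*t + 5.24)^2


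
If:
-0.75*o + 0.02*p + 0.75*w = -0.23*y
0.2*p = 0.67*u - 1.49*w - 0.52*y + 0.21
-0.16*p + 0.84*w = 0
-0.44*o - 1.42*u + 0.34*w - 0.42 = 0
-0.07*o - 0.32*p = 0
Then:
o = 0.01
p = -0.00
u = -0.30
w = -0.00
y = 0.02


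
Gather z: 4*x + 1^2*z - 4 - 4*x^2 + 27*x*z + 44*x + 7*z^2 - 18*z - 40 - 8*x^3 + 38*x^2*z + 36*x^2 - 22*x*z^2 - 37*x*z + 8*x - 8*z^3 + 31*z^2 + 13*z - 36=-8*x^3 + 32*x^2 + 56*x - 8*z^3 + z^2*(38 - 22*x) + z*(38*x^2 - 10*x - 4) - 80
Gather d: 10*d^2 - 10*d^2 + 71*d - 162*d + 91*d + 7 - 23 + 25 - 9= 0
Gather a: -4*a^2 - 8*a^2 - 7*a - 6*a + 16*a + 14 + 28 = -12*a^2 + 3*a + 42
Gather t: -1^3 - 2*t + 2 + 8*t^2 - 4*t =8*t^2 - 6*t + 1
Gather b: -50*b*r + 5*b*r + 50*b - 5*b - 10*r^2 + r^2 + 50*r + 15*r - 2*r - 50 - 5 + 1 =b*(45 - 45*r) - 9*r^2 + 63*r - 54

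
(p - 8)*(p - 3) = p^2 - 11*p + 24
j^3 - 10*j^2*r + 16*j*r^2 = j*(j - 8*r)*(j - 2*r)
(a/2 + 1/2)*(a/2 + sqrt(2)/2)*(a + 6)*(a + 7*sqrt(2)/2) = a^4/4 + 9*sqrt(2)*a^3/8 + 7*a^3/4 + 13*a^2/4 + 63*sqrt(2)*a^2/8 + 27*sqrt(2)*a/4 + 49*a/4 + 21/2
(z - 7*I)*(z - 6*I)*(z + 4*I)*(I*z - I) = I*z^4 + 9*z^3 - I*z^3 - 9*z^2 + 10*I*z^2 + 168*z - 10*I*z - 168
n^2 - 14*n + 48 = (n - 8)*(n - 6)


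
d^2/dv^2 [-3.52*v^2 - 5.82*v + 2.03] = -7.04000000000000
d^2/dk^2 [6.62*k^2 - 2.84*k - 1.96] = 13.2400000000000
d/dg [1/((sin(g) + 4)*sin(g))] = -2*(sin(g) + 2)*cos(g)/((sin(g) + 4)^2*sin(g)^2)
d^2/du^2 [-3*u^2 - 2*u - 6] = -6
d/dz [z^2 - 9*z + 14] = 2*z - 9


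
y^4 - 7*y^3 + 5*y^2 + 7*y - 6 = (y - 6)*(y - 1)^2*(y + 1)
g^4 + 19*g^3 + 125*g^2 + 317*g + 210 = (g + 1)*(g + 5)*(g + 6)*(g + 7)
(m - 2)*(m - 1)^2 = m^3 - 4*m^2 + 5*m - 2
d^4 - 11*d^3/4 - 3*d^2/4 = d^2*(d - 3)*(d + 1/4)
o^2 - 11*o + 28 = (o - 7)*(o - 4)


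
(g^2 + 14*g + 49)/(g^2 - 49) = (g + 7)/(g - 7)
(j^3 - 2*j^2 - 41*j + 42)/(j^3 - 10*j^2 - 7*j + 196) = (j^2 + 5*j - 6)/(j^2 - 3*j - 28)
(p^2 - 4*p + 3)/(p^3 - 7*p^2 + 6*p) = (p - 3)/(p*(p - 6))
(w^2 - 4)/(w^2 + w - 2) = (w - 2)/(w - 1)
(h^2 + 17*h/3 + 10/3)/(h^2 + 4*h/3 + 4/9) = 3*(h + 5)/(3*h + 2)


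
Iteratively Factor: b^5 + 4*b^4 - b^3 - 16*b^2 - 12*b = (b)*(b^4 + 4*b^3 - b^2 - 16*b - 12) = b*(b + 2)*(b^3 + 2*b^2 - 5*b - 6) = b*(b - 2)*(b + 2)*(b^2 + 4*b + 3) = b*(b - 2)*(b + 2)*(b + 3)*(b + 1)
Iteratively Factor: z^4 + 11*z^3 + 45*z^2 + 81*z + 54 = (z + 2)*(z^3 + 9*z^2 + 27*z + 27) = (z + 2)*(z + 3)*(z^2 + 6*z + 9) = (z + 2)*(z + 3)^2*(z + 3)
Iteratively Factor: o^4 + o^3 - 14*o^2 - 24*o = (o + 2)*(o^3 - o^2 - 12*o) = o*(o + 2)*(o^2 - o - 12) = o*(o + 2)*(o + 3)*(o - 4)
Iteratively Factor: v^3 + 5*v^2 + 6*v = (v)*(v^2 + 5*v + 6) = v*(v + 2)*(v + 3)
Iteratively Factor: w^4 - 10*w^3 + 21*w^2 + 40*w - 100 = (w + 2)*(w^3 - 12*w^2 + 45*w - 50) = (w - 2)*(w + 2)*(w^2 - 10*w + 25) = (w - 5)*(w - 2)*(w + 2)*(w - 5)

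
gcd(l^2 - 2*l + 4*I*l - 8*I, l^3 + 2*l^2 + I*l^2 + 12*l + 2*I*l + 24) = l + 4*I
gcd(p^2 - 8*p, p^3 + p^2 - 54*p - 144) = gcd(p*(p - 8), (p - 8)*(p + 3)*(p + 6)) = p - 8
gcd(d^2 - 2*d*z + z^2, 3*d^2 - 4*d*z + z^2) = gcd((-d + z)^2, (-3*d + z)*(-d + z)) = -d + z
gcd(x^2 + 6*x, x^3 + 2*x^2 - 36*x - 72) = x + 6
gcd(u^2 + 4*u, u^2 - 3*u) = u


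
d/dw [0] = 0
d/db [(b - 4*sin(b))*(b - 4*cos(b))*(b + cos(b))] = -(b - 4*sin(b))*(b - 4*cos(b))*(sin(b) - 1) + (b - 4*sin(b))*(b + cos(b))*(4*sin(b) + 1) - (b - 4*cos(b))*(b + cos(b))*(4*cos(b) - 1)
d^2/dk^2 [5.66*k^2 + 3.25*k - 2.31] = 11.3200000000000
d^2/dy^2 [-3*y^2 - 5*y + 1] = -6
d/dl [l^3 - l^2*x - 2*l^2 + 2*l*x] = 3*l^2 - 2*l*x - 4*l + 2*x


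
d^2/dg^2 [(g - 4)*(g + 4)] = 2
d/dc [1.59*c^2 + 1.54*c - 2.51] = 3.18*c + 1.54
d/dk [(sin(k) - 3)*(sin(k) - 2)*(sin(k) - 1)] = (3*sin(k)^2 - 12*sin(k) + 11)*cos(k)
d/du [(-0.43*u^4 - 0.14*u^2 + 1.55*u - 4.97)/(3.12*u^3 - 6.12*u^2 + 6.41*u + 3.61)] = (-1.3416*u^6 + 5.2632*u^5 - 7.8321*u^4 - 15.8812*u^3 + 55.1078*u^2 - 61.8436*u + 37.4532)/(9.7344*u^6 - 38.1888*u^5 + 77.4528*u^4 - 55.932*u^3 - 3.09829999999999*u^2 + 46.2802*u + 13.0321)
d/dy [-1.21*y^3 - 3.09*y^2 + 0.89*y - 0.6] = -3.63*y^2 - 6.18*y + 0.89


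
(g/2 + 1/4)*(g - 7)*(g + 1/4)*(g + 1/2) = g^4/2 - 23*g^3/8 - 33*g^2/8 - 55*g/32 - 7/32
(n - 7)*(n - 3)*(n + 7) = n^3 - 3*n^2 - 49*n + 147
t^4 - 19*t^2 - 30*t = t*(t - 5)*(t + 2)*(t + 3)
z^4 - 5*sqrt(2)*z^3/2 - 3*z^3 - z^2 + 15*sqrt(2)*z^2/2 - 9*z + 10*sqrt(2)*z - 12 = (z - 4)*(z + 1)*(z - 3*sqrt(2)/2)*(z - sqrt(2))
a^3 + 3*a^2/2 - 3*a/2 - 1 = (a - 1)*(a + 1/2)*(a + 2)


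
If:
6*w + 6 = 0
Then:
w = -1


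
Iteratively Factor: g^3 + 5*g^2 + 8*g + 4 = (g + 2)*(g^2 + 3*g + 2) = (g + 1)*(g + 2)*(g + 2)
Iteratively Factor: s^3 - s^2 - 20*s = (s)*(s^2 - s - 20) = s*(s - 5)*(s + 4)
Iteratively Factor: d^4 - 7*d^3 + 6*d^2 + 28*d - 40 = (d + 2)*(d^3 - 9*d^2 + 24*d - 20) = (d - 5)*(d + 2)*(d^2 - 4*d + 4) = (d - 5)*(d - 2)*(d + 2)*(d - 2)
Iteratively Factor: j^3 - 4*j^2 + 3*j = (j - 3)*(j^2 - j) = j*(j - 3)*(j - 1)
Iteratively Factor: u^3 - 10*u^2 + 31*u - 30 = (u - 5)*(u^2 - 5*u + 6) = (u - 5)*(u - 2)*(u - 3)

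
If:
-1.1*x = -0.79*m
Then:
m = 1.39240506329114*x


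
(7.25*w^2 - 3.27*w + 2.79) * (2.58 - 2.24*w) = -16.24*w^3 + 26.0298*w^2 - 14.6862*w + 7.1982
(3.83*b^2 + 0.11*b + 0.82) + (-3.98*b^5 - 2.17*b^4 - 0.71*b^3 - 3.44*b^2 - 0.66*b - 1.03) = -3.98*b^5 - 2.17*b^4 - 0.71*b^3 + 0.39*b^2 - 0.55*b - 0.21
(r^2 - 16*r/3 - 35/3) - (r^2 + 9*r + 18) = -43*r/3 - 89/3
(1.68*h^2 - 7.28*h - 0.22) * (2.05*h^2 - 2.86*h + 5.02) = 3.444*h^4 - 19.7288*h^3 + 28.8034*h^2 - 35.9164*h - 1.1044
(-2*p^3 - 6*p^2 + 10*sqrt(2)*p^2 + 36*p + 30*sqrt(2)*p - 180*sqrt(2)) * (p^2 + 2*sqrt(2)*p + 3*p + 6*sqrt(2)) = -2*p^5 - 12*p^4 + 6*sqrt(2)*p^4 + 36*sqrt(2)*p^3 + 58*p^3 - 54*sqrt(2)*p^2 + 348*p^2 - 324*sqrt(2)*p - 360*p - 2160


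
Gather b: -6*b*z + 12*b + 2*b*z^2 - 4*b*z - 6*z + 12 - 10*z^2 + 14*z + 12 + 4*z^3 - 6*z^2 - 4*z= b*(2*z^2 - 10*z + 12) + 4*z^3 - 16*z^2 + 4*z + 24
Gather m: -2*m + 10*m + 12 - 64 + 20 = 8*m - 32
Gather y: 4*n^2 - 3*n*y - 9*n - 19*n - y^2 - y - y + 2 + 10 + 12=4*n^2 - 28*n - y^2 + y*(-3*n - 2) + 24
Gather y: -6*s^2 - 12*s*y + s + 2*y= -6*s^2 + s + y*(2 - 12*s)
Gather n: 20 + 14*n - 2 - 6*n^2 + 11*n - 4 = -6*n^2 + 25*n + 14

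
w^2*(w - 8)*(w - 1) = w^4 - 9*w^3 + 8*w^2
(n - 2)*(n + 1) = n^2 - n - 2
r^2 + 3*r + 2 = (r + 1)*(r + 2)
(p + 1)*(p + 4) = p^2 + 5*p + 4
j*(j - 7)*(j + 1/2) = j^3 - 13*j^2/2 - 7*j/2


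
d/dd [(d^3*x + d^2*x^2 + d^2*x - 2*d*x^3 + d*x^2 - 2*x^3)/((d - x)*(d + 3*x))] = x*(d^2 + 6*d*x + 6*x^2 + x)/(d^2 + 6*d*x + 9*x^2)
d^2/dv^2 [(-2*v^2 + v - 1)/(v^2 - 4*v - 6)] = 2*(-7*v^3 - 39*v^2 + 30*v - 118)/(v^6 - 12*v^5 + 30*v^4 + 80*v^3 - 180*v^2 - 432*v - 216)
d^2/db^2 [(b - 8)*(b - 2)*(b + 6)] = 6*b - 8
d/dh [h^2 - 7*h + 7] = 2*h - 7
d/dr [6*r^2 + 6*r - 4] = 12*r + 6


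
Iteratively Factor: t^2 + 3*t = (t + 3)*(t)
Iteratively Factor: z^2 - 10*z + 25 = (z - 5)*(z - 5)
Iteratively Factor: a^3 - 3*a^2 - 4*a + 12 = (a + 2)*(a^2 - 5*a + 6) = (a - 2)*(a + 2)*(a - 3)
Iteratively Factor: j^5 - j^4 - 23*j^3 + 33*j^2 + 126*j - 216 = (j + 4)*(j^4 - 5*j^3 - 3*j^2 + 45*j - 54) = (j + 3)*(j + 4)*(j^3 - 8*j^2 + 21*j - 18) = (j - 3)*(j + 3)*(j + 4)*(j^2 - 5*j + 6) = (j - 3)*(j - 2)*(j + 3)*(j + 4)*(j - 3)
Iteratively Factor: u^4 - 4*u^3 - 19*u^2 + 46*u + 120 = (u - 5)*(u^3 + u^2 - 14*u - 24) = (u - 5)*(u - 4)*(u^2 + 5*u + 6) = (u - 5)*(u - 4)*(u + 3)*(u + 2)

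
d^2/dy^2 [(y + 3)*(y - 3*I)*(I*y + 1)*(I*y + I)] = -12*y^2 + 24*y*(-1 + I) + 32*I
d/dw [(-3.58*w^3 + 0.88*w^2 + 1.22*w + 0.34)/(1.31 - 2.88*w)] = (20.6208*w^3 - 16.6038*w^2 + 2.3056*w + 2.5774)/(8.2944*w^2 - 7.5456*w + 1.7161)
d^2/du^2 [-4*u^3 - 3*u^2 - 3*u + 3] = -24*u - 6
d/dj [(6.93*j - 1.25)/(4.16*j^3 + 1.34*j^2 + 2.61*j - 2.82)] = (-57.6576*j^3 + 6.3138*j^2 + 3.35*j - 16.2801)/(17.3056*j^6 + 11.1488*j^5 + 23.5108*j^4 - 16.4676*j^3 - 0.745500000000001*j^2 - 14.7204*j + 7.9524)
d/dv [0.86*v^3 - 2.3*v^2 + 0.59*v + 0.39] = 2.58*v^2 - 4.6*v + 0.59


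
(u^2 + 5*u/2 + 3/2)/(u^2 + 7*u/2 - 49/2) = (2*u^2 + 5*u + 3)/(2*u^2 + 7*u - 49)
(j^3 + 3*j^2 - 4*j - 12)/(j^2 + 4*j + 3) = (j^2 - 4)/(j + 1)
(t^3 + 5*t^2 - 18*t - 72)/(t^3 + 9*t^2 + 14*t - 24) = (t^2 - t - 12)/(t^2 + 3*t - 4)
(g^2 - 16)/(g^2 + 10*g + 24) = (g - 4)/(g + 6)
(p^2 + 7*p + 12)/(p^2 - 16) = (p + 3)/(p - 4)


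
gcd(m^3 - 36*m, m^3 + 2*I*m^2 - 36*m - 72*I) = m^2 - 36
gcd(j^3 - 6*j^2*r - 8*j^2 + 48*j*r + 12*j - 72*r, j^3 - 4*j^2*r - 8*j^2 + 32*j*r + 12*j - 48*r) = j^2 - 8*j + 12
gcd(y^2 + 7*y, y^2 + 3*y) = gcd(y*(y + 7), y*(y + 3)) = y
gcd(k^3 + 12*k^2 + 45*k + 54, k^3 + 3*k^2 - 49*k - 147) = k + 3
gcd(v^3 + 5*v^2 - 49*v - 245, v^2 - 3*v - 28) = v - 7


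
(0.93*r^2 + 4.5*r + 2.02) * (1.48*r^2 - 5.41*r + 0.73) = 1.3764*r^4 + 1.6287*r^3 - 20.6765*r^2 - 7.6432*r + 1.4746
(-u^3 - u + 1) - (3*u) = -u^3 - 4*u + 1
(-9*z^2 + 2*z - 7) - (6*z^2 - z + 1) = -15*z^2 + 3*z - 8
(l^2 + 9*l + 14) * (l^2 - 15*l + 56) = l^4 - 6*l^3 - 65*l^2 + 294*l + 784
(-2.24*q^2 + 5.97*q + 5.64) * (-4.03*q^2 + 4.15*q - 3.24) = 9.0272*q^4 - 33.3551*q^3 + 9.3039*q^2 + 4.0632*q - 18.2736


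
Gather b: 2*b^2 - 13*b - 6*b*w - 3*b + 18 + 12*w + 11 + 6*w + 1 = 2*b^2 + b*(-6*w - 16) + 18*w + 30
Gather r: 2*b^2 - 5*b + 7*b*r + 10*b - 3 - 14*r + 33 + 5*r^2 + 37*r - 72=2*b^2 + 5*b + 5*r^2 + r*(7*b + 23) - 42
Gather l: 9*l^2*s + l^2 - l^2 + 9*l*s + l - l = 9*l^2*s + 9*l*s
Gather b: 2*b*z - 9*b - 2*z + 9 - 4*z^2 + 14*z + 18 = b*(2*z - 9) - 4*z^2 + 12*z + 27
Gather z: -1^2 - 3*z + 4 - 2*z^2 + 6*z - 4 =-2*z^2 + 3*z - 1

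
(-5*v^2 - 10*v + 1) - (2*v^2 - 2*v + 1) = -7*v^2 - 8*v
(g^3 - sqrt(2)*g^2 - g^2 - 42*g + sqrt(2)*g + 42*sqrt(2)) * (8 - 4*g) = -4*g^4 + 4*sqrt(2)*g^3 + 12*g^3 - 12*sqrt(2)*g^2 + 160*g^2 - 336*g - 160*sqrt(2)*g + 336*sqrt(2)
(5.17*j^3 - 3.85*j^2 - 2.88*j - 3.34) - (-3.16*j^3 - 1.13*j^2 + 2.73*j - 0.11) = 8.33*j^3 - 2.72*j^2 - 5.61*j - 3.23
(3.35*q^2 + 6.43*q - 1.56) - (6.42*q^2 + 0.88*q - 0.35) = -3.07*q^2 + 5.55*q - 1.21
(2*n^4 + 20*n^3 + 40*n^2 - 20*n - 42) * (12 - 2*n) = -4*n^5 - 16*n^4 + 160*n^3 + 520*n^2 - 156*n - 504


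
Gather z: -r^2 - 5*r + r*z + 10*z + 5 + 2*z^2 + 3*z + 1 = -r^2 - 5*r + 2*z^2 + z*(r + 13) + 6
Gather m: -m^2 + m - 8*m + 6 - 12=-m^2 - 7*m - 6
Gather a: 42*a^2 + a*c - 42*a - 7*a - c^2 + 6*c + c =42*a^2 + a*(c - 49) - c^2 + 7*c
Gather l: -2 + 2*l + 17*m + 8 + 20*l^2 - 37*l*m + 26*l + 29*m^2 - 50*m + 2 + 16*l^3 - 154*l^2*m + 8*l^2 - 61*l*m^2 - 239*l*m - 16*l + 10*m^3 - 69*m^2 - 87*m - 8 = 16*l^3 + l^2*(28 - 154*m) + l*(-61*m^2 - 276*m + 12) + 10*m^3 - 40*m^2 - 120*m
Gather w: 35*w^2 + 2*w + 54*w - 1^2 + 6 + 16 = 35*w^2 + 56*w + 21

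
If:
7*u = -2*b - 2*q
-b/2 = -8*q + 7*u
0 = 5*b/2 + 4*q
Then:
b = 0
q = 0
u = 0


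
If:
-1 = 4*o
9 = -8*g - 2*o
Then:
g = -17/16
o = -1/4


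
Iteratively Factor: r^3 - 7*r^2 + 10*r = (r - 5)*(r^2 - 2*r) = (r - 5)*(r - 2)*(r)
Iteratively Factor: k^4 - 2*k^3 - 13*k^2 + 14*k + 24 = (k - 4)*(k^3 + 2*k^2 - 5*k - 6) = (k - 4)*(k + 1)*(k^2 + k - 6) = (k - 4)*(k + 1)*(k + 3)*(k - 2)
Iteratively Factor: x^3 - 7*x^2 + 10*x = (x)*(x^2 - 7*x + 10) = x*(x - 5)*(x - 2)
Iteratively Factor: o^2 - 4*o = (o - 4)*(o)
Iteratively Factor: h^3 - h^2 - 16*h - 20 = (h - 5)*(h^2 + 4*h + 4) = (h - 5)*(h + 2)*(h + 2)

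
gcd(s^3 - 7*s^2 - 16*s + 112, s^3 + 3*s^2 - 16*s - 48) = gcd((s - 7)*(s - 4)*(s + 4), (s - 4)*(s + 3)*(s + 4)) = s^2 - 16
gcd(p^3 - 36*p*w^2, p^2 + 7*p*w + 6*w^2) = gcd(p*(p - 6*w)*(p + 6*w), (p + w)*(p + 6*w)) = p + 6*w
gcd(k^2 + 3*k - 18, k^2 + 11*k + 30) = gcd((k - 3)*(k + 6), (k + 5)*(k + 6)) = k + 6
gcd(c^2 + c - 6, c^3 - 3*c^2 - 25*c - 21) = c + 3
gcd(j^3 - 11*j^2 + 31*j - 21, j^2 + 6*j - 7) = j - 1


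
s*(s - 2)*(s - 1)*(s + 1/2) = s^4 - 5*s^3/2 + s^2/2 + s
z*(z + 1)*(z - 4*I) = z^3 + z^2 - 4*I*z^2 - 4*I*z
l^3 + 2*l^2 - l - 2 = (l - 1)*(l + 1)*(l + 2)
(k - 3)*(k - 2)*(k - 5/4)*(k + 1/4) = k^4 - 6*k^3 + 171*k^2/16 - 71*k/16 - 15/8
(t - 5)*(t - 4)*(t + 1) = t^3 - 8*t^2 + 11*t + 20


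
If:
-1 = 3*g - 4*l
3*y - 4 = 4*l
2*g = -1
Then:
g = -1/2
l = -1/8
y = 7/6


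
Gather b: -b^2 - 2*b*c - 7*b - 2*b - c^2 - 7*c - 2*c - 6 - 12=-b^2 + b*(-2*c - 9) - c^2 - 9*c - 18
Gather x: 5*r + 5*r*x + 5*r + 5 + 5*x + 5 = 10*r + x*(5*r + 5) + 10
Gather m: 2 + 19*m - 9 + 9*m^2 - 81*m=9*m^2 - 62*m - 7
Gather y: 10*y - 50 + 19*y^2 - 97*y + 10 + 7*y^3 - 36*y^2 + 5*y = 7*y^3 - 17*y^2 - 82*y - 40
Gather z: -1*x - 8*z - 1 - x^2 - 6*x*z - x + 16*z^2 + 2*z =-x^2 - 2*x + 16*z^2 + z*(-6*x - 6) - 1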